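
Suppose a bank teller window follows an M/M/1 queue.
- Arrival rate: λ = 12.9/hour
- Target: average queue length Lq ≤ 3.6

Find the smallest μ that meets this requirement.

For M/M/1: Lq = λ²/(μ(μ-λ))
Need Lq ≤ 3.6, i.e. μ(μ-λ) ≥ λ²/3.6
μ² - 12.9μ - 166.41/3.6 ≥ 0  →  μ² - 12.9μ - 46.2250 ≥ 0
Quadratic formula (positive root): μ = [λ + √(λ² + 4×46.2250)]/2
Discriminant: 166.41 + 4×46.2250 = 351.3100, √351.3100 = 18.74327
μ ≥ (12.9 + 18.74327)/2 = 15.8216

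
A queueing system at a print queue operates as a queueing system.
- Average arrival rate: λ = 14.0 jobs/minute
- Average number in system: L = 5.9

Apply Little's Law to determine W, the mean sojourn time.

Little's Law: L = λW, so W = L/λ
W = 5.9/14.0 = 0.4214 minutes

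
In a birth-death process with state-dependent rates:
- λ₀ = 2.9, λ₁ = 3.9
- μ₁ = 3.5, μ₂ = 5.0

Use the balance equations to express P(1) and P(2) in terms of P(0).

Balance equations:
State 0: λ₀P₀ = μ₁P₁ → P₁ = (λ₀/μ₁)P₀ = (2.9/3.5)P₀ = 0.8286P₀
State 1: P₂ = (λ₀λ₁)/(μ₁μ₂)P₀ = (2.9×3.9)/(3.5×5.0)P₀ = 0.6463P₀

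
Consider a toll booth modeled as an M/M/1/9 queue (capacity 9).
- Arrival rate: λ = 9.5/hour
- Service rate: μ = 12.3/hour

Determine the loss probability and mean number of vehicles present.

ρ = λ/μ = 9.5/12.3 = 0.77236
P₀ = (1-ρ)/(1-ρ^(K+1)) = (1-0.77236)/(1-0.77236^10) = 0.2276/0.9245 = 0.2462
P_K = P₀×ρ^K = 0.2462 × 0.77236^9 = 0.2462 × 0.09781 = 0.02408
Blocking probability P_9 = 0.02408 (2.41%)
L = ρ[1 - (K+1)ρ^K + Kρ^(K+1)] / [(1-ρ)(1-ρ^(K+1))]
L = 0.77236 × (1 - 10×0.097809 + 9×0.075544) / ((1 - 0.77236) × (1 - 0.075544)) = 2.5757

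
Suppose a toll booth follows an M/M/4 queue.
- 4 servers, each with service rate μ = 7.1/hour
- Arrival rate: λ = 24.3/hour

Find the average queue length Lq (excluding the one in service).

Traffic intensity: ρ = λ/(cμ) = 24.3/(4×7.1) = 0.8556
Since ρ = 0.8556 < 1, system is stable.
Offered load a = λ/μ = cρ = 24.3/7.1 = 3.4225
P₀ = [ Σₙ₌₀^3 aⁿ/n! + a^4/(4!(1-ρ)) ]⁻¹
Σ = a^0/0! + a^1/1! + a^2/2! + a^3/3! = 1.0000 + 3.4225 + 5.8569 + 6.6818 = 16.9612
a^4/(4!(1-ρ)) = 137.2119/(24 × 0.1443662) = 39.6018
P₀ = 1/(16.9612 + 39.6018) = 0.01768
Lq = P₀·a^4·ρ / (4!(1-ρ)²) = 0.0176794 × 137.2119 × 0.855634 / (24 × 0.0208416) = 4.1496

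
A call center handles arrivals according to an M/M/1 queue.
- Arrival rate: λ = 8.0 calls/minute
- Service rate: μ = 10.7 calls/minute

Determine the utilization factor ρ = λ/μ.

Server utilization: ρ = λ/μ
ρ = 8.0/10.7 = 0.7477
The server is busy 74.77% of the time.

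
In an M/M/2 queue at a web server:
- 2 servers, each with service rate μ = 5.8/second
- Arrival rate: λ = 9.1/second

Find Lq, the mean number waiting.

Traffic intensity: ρ = λ/(cμ) = 9.1/(2×5.8) = 0.7845
Since ρ = 0.7845 < 1, system is stable.
Offered load a = λ/μ = cρ = 9.1/5.8 = 1.5690
P₀ = [ Σₙ₌₀^1 aⁿ/n! + a^2/(2!(1-ρ)) ]⁻¹
Σ = a^0/0! + a^1/1! = 1.0000 + 1.5690 = 2.5690
a^2/(2!(1-ρ)) = 2.46165/(2 × 0.215517) = 5.7110
P₀ = 1/(2.5690 + 5.7110) = 0.1208
Lq = P₀·a^2·ρ / (2!(1-ρ)²) = 0.12077 × 2.4617 × 0.78448 / (2 × 0.046448) = 2.5106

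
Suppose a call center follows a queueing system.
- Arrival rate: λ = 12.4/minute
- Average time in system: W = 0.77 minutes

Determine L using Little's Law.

Little's Law: L = λW
L = 12.4 × 0.77 = 9.5480 calls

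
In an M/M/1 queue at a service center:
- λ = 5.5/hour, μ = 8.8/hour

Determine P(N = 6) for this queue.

ρ = λ/μ = 5.5/8.8 = 0.6250
P(n) = (1-ρ)ρⁿ
P(6) = (1-0.6250) × 0.6250^6
P(6) = 0.3750 × 0.05960
P(6) = 0.02235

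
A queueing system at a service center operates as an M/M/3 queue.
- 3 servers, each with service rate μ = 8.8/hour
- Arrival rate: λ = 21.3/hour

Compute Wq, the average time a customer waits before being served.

Traffic intensity: ρ = λ/(cμ) = 21.3/(3×8.8) = 0.8068
Since ρ = 0.8068 < 1, system is stable.
Offered load a = λ/μ = cρ = 21.3/8.8 = 2.4205
P₀ = [ Σₙ₌₀^2 aⁿ/n! + a^3/(3!(1-ρ)) ]⁻¹
Σ = a^0/0! + a^1/1! + a^2/2! = 1.0000 + 2.4205 + 2.9293 = 6.3498
a^3/(3!(1-ρ)) = 14.1805/(6 × 0.193182) = 12.2341
P₀ = 1/(6.3498 + 12.2341) = 0.05381
Lq = P₀·a^3·ρ / (3!(1-ρ)²) = 0.053810 × 14.1805 × 0.80682 / (6 × 0.037319) = 2.7495
Wq = Lq/λ = 2.7495/21.3 = 0.1291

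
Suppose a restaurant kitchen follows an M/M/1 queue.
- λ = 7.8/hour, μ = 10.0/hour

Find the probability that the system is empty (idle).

ρ = λ/μ = 7.8/10.0 = 0.7800
P(0) = 1 - ρ = 1 - 0.7800 = 0.2200
The server is idle 22.00% of the time.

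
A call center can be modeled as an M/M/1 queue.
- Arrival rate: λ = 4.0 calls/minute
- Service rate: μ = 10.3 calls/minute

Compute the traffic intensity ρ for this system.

Server utilization: ρ = λ/μ
ρ = 4.0/10.3 = 0.3883
The server is busy 38.83% of the time.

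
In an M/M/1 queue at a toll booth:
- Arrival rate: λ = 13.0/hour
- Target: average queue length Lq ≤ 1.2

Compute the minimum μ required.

For M/M/1: Lq = λ²/(μ(μ-λ))
Need Lq ≤ 1.2, i.e. μ(μ-λ) ≥ λ²/1.2
μ² - 13.0μ - 169.00/1.2 ≥ 0  →  μ² - 13.0μ - 140.83333 ≥ 0
Quadratic formula (positive root): μ = [λ + √(λ² + 4×140.83333)]/2
Discriminant: 169.00 + 4×140.83333 = 732.3333, √732.3333 = 27.06166
μ ≥ (13.0 + 27.06166)/2 = 20.0308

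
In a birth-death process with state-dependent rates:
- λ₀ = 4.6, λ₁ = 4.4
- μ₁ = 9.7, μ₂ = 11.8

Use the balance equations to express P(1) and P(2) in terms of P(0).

Balance equations:
State 0: λ₀P₀ = μ₁P₁ → P₁ = (λ₀/μ₁)P₀ = (4.6/9.7)P₀ = 0.4742P₀
State 1: P₂ = (λ₀λ₁)/(μ₁μ₂)P₀ = (4.6×4.4)/(9.7×11.8)P₀ = 0.1768P₀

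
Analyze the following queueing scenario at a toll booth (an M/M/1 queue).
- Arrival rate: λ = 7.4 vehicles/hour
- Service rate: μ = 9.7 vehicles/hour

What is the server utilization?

Server utilization: ρ = λ/μ
ρ = 7.4/9.7 = 0.7629
The server is busy 76.29% of the time.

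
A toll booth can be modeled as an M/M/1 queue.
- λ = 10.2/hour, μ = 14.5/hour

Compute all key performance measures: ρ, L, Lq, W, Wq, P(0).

Step 1: ρ = λ/μ = 10.2/14.5 = 0.7034
Step 2: L = λ/(μ-λ) = 10.2/4.30 = 2.3721
Step 3: Lq = λ²/(μ(μ-λ)) = 104.04/(14.5×4.30) = 1.6686
Step 4: W = 1/(μ-λ) = 1/4.30 = 0.23256
Step 5: Wq = λ/(μ(μ-λ)) = 10.2/(14.5×4.30) = 0.1636
Step 6: P(0) = 1-ρ = 0.2966
Verify: L = λW = 10.2×0.23256 = 2.3721 ✔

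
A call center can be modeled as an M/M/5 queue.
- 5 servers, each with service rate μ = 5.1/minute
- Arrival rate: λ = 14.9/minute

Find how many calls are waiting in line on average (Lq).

Traffic intensity: ρ = λ/(cμ) = 14.9/(5×5.1) = 0.5843
Since ρ = 0.5843 < 1, system is stable.
Offered load a = λ/μ = cρ = 14.9/5.1 = 2.9216
P₀ = [ Σₙ₌₀^4 aⁿ/n! + a^5/(5!(1-ρ)) ]⁻¹
Σ = a^0/0! + a^1/1! + a^2/2! + a^3/3! + a^4/4! = 1.00000 + 2.92157 + 4.26778 + 4.15621 + 3.03566 = 15.3812
a^5/(5!(1-ρ)) = 212.8533/(120 × 0.41569) = 4.2671
P₀ = 1/(15.3812 + 4.2671) = 0.05089
Lq = P₀·a^5·ρ / (5!(1-ρ)²) = 0.050895 × 212.8533 × 0.58431 / (120 × 0.17280) = 0.3053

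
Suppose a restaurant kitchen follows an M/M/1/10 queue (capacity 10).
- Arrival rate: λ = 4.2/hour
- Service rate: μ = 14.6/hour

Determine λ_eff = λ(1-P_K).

ρ = λ/μ = 4.2/14.6 = 0.28767
P₀ = (1-ρ)/(1-ρ^(K+1)) = (1-0.28767)/(1-0.28767^11) = 0.7123/1.0000 = 0.7123
P_K = P₀×ρ^K = 0.71233 × 0.28767^10 = 0.71233 × 0.0000038810 = 0.000002765
λ_eff = λ(1-P_K) = 4.2 × (1 - 0.000002765) = 4.2 × 1.0000 = 4.2000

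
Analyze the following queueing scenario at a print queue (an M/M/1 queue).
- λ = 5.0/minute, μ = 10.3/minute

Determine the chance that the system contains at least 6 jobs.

ρ = λ/μ = 5.0/10.3 = 0.48544
P(N ≥ n) = ρⁿ
P(N ≥ 6) = 0.48544^6
P(N ≥ 6) = 0.01309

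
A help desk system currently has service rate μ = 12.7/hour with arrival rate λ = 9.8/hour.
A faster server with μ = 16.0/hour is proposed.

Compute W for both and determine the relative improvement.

System 1: ρ₁ = 9.8/12.7 = 0.7717, W₁ = 1/(12.7-9.8) = 0.34483
System 2: ρ₂ = 9.8/16.0 = 0.6125, W₂ = 1/(16.0-9.8) = 0.16129
Improvement: (W₁-W₂)/W₁ = (0.34483-0.16129)/0.34483 = 53.23%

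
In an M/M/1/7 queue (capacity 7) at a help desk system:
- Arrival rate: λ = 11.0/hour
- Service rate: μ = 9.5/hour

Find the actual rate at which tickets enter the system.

ρ = λ/μ = 11.0/9.5 = 1.1579
P₀ = (1-ρ)/(1-ρ^(K+1)) = (1-1.1579)/(1-1.1579^8) = -0.1579/-2.2312 = 0.07077
P_K = P₀×ρ^K = 0.07077 × 1.1579^7 = 0.07077 × 2.7906 = 0.1975
λ_eff = λ(1-P_K) = 11.0 × (1 - 0.19748) = 11.0 × 0.80252 = 8.8277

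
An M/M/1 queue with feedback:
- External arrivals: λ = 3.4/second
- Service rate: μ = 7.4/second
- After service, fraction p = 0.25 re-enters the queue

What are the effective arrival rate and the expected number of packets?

Effective arrival rate: λ_eff = λ/(1-p) = 3.4/(1-0.25) = 3.4/0.75 = 4.5333
ρ = λ_eff/μ = 4.5333/7.4 = 0.61261
L = ρ/(1-ρ) = 0.61261/(1-0.61261) = 1.5814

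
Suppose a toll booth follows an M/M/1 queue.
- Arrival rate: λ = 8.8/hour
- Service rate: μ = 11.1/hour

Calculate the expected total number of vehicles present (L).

ρ = λ/μ = 8.8/11.1 = 0.7928
For M/M/1: L = λ/(μ-λ)
L = 8.8/(11.1-8.8) = 8.8/2.30
L = 3.8261 vehicles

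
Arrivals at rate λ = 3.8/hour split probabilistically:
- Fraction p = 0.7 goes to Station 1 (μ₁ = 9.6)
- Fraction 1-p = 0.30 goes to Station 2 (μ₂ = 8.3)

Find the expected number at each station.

Effective rates: λ₁ = 3.8×0.7 = 2.66, λ₂ = 3.8×0.30 = 1.14
Station 1: ρ₁ = 2.66/9.6 = 0.2771, L₁ = ρ₁/(1-ρ₁) = 0.2771/(1-0.2771) = 0.3833
Station 2: ρ₂ = 1.14/8.3 = 0.1373, L₂ = ρ₂/(1-ρ₂) = 0.1373/(1-0.1373) = 0.1592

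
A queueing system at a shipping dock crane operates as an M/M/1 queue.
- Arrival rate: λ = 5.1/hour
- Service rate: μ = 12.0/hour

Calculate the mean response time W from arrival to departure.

First, compute utilization: ρ = λ/μ = 5.1/12.0 = 0.4250
For M/M/1: W = 1/(μ-λ)
W = 1/(12.0-5.1) = 1/6.90
W = 0.1449 hours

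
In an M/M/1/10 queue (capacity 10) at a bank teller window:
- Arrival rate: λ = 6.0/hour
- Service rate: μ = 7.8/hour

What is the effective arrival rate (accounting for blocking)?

ρ = λ/μ = 6.0/7.8 = 0.76923
P₀ = (1-ρ)/(1-ρ^(K+1)) = (1-0.76923)/(1-0.76923^11) = 0.2308/0.9442 = 0.2444
P_K = P₀×ρ^K = 0.2444 × 0.76923^10 = 0.2444 × 0.07254 = 0.01773
λ_eff = λ(1-P_K) = 6.0 × (1 - 0.01773) = 6.0 × 0.98227 = 5.8936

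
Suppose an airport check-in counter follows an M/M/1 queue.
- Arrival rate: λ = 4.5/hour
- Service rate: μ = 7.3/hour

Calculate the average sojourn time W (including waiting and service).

First, compute utilization: ρ = λ/μ = 4.5/7.3 = 0.6164
For M/M/1: W = 1/(μ-λ)
W = 1/(7.3-4.5) = 1/2.80
W = 0.3571 hours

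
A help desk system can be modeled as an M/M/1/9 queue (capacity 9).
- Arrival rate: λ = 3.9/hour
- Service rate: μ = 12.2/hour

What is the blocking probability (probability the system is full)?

ρ = λ/μ = 3.9/12.2 = 0.31967
P₀ = (1-ρ)/(1-ρ^(K+1)) = (1-0.31967)/(1-0.31967^10) = 0.6803/1.0000 = 0.6803
P_K = P₀×ρ^K = 0.6803 × 0.31967^9 = 0.6803 × 0.00003486 = 0.00002372
Blocking probability = 0.002372%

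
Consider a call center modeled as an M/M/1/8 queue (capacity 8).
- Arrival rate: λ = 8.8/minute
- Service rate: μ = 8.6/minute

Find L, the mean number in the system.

ρ = λ/μ = 8.8/8.6 = 1.02326
P₀ = (1-ρ)/(1-ρ^(K+1)) = (1-1.02326)/(1-1.02326^9) = -0.02326/-0.2299 = 0.1012
P_K = P₀×ρ^K = 0.1012 × 1.02326^8 = 0.1012 × 1.2020 = 0.1216
L = ρ[1 - (K+1)ρ^K + Kρ^(K+1)] / [(1-ρ)(1-ρ^(K+1))]
L = 1.02326 × (1 - 9×1.20195437 + 8×1.22991183) / ((1 - 1.02326) × (1 - 1.22991183)) = 4.1532 calls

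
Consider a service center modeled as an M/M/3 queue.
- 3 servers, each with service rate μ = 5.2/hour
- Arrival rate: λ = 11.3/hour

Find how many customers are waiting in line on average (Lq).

Traffic intensity: ρ = λ/(cμ) = 11.3/(3×5.2) = 0.7244
Since ρ = 0.7244 < 1, system is stable.
Offered load a = λ/μ = cρ = 11.3/5.2 = 2.1731
P₀ = [ Σₙ₌₀^2 aⁿ/n! + a^3/(3!(1-ρ)) ]⁻¹
Σ = a^0/0! + a^1/1! + a^2/2! = 1.0000 + 2.1731 + 2.3611 = 5.5342
a^3/(3!(1-ρ)) = 10.2618/(6 × 0.27564) = 6.2048
P₀ = 1/(5.5342 + 6.2048) = 0.08519
Lq = P₀·a^3·ρ / (3!(1-ρ)²) = 0.085186 × 10.2618 × 0.72436 / (6 × 0.075978) = 1.3890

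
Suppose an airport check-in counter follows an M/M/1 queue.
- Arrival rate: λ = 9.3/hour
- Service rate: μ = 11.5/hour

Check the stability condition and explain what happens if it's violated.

Stability requires ρ = λ/(cμ) < 1
ρ = 9.3/(1 × 11.5) = 9.3/11.50 = 0.8087
Since 0.8087 < 1, the system is STABLE.
The server is busy 80.87% of the time.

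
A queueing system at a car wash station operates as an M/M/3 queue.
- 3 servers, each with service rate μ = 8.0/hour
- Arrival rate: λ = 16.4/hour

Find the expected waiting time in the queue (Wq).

Traffic intensity: ρ = λ/(cμ) = 16.4/(3×8.0) = 0.6833
Since ρ = 0.6833 < 1, system is stable.
Offered load a = λ/μ = cρ = 16.4/8.0 = 2.0500
P₀ = [ Σₙ₌₀^2 aⁿ/n! + a^3/(3!(1-ρ)) ]⁻¹
Σ = a^0/0! + a^1/1! + a^2/2! = 1.0000 + 2.0500 + 2.1012 = 5.1512
a^3/(3!(1-ρ)) = 8.61512/(6 × 0.316667) = 4.5343
P₀ = 1/(5.1512 + 4.5343) = 0.1032
Lq = P₀·a^3·ρ / (3!(1-ρ)²) = 0.10325 × 8.6151 × 0.68333 / (6 × 0.10028) = 1.0102
Wq = Lq/λ = 1.0102/16.4 = 0.06160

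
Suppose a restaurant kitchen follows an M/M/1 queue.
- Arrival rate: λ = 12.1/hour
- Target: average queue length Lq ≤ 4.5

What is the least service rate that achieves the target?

For M/M/1: Lq = λ²/(μ(μ-λ))
Need Lq ≤ 4.5, i.e. μ(μ-λ) ≥ λ²/4.5
μ² - 12.1μ - 146.41/4.5 ≥ 0  →  μ² - 12.1μ - 32.53556 ≥ 0
Quadratic formula (positive root): μ = [λ + √(λ² + 4×32.53556)]/2
Discriminant: 146.41 + 4×32.53556 = 276.5522, √276.5522 = 16.62986
μ ≥ (12.1 + 16.62986)/2 = 14.3649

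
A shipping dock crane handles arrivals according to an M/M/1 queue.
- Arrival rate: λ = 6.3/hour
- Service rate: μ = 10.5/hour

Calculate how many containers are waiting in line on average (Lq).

ρ = λ/μ = 6.3/10.5 = 0.6000
For M/M/1: Lq = λ²/(μ(μ-λ))
Lq = 39.69/(10.5 × 4.20)
Lq = 0.9000 containers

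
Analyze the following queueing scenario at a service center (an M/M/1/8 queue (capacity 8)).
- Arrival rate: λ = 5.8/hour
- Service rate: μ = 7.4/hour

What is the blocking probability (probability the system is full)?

ρ = λ/μ = 5.8/7.4 = 0.78378
P₀ = (1-ρ)/(1-ρ^(K+1)) = (1-0.78378)/(1-0.78378^9) = 0.2162/0.8884 = 0.2434
P_K = P₀×ρ^K = 0.2434 × 0.78378^8 = 0.2434 × 0.1424 = 0.03466
Blocking probability = 3.47%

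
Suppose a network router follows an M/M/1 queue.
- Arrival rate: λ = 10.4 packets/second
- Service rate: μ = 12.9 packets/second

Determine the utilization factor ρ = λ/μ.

Server utilization: ρ = λ/μ
ρ = 10.4/12.9 = 0.8062
The server is busy 80.62% of the time.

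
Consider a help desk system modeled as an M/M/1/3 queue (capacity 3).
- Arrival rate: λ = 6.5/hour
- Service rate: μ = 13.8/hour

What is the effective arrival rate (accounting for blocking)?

ρ = λ/μ = 6.5/13.8 = 0.47101
P₀ = (1-ρ)/(1-ρ^(K+1)) = (1-0.47101)/(1-0.47101^4) = 0.5290/0.9508 = 0.5564
P_K = P₀×ρ^K = 0.5564 × 0.47101^3 = 0.5564 × 0.1045 = 0.05814
λ_eff = λ(1-P_K) = 6.5 × (1 - 0.05814) = 6.5 × 0.94186 = 6.1221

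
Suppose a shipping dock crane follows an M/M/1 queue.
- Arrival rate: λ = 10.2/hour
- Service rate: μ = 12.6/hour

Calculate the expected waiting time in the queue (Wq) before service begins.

First, compute utilization: ρ = λ/μ = 10.2/12.6 = 0.8095
For M/M/1: Wq = λ/(μ(μ-λ))
Wq = 10.2/(12.6 × (12.6-10.2))
Wq = 10.2/(12.6 × 2.40)
Wq = 0.3373 hours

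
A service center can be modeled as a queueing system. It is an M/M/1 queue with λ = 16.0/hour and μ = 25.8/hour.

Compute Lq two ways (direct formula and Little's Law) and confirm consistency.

Method 1 (direct): Lq = λ²/(μ(μ-λ)) = 256.00/(25.8 × 9.80) = 1.0125

Method 2 (Little's Law):
W = 1/(μ-λ) = 1/9.80 = 0.10204
Wq = W - 1/μ = 0.10204 - 0.038760 = 0.06328
Lq = λWq = 16.0 × 0.06328 = 1.0125 ✔ (matches Method 1)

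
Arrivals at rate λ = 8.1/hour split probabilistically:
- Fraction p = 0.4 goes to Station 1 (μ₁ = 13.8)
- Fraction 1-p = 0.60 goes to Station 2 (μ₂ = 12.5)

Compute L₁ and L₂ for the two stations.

Effective rates: λ₁ = 8.1×0.4 = 3.24, λ₂ = 8.1×0.60 = 4.86
Station 1: ρ₁ = 3.24/13.8 = 0.2348, L₁ = ρ₁/(1-ρ₁) = 0.2348/(1-0.2348) = 0.3068
Station 2: ρ₂ = 4.86/12.5 = 0.3888, L₂ = ρ₂/(1-ρ₂) = 0.3888/(1-0.3888) = 0.6361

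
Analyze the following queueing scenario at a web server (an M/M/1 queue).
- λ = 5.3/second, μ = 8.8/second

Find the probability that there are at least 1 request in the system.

ρ = λ/μ = 5.3/8.8 = 0.6023
P(N ≥ n) = ρⁿ
P(N ≥ 1) = 0.6023^1
P(N ≥ 1) = 0.6023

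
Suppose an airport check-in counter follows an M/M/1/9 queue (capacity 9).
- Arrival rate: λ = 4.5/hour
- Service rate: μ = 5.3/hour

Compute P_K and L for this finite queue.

ρ = λ/μ = 4.5/5.3 = 0.84906
P₀ = (1-ρ)/(1-ρ^(K+1)) = (1-0.84906)/(1-0.84906^10) = 0.1509/0.8053 = 0.1874
P_K = P₀×ρ^K = 0.18744 × 0.84906^9 = 0.18744 × 0.22932 = 0.04298
Blocking probability P_9 = 0.04298 (4.30%)
L = ρ[1 - (K+1)ρ^K + Kρ^(K+1)] / [(1-ρ)(1-ρ^(K+1))]
L = 0.84906 × (1 - 10×0.229322 + 9×0.194708) / ((1 - 0.84906) × (1 - 0.194708)) = 3.2073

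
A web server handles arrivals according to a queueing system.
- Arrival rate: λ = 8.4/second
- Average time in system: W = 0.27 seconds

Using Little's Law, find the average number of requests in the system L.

Little's Law: L = λW
L = 8.4 × 0.27 = 2.2680 requests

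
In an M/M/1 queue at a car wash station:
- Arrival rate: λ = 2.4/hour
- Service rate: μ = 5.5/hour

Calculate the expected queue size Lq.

ρ = λ/μ = 2.4/5.5 = 0.4364
For M/M/1: Lq = λ²/(μ(μ-λ))
Lq = 5.76/(5.5 × 3.10)
Lq = 0.3378 cars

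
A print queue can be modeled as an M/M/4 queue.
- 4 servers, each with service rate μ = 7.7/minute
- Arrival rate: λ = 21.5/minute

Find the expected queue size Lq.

Traffic intensity: ρ = λ/(cμ) = 21.5/(4×7.7) = 0.6981
Since ρ = 0.6981 < 1, system is stable.
Offered load a = λ/μ = cρ = 21.5/7.7 = 2.7922
P₀ = [ Σₙ₌₀^3 aⁿ/n! + a^4/(4!(1-ρ)) ]⁻¹
Σ = a^0/0! + a^1/1! + a^2/2! + a^3/3! = 1.0000 + 2.7922 + 3.8982 + 3.6282 = 11.3186
a^4/(4!(1-ρ)) = 60.7842/(24 × 0.301948) = 8.3878
P₀ = 1/(11.3186 + 8.3878) = 0.05074
Lq = P₀·a^4·ρ / (4!(1-ρ)²) = 0.05074 × 60.7842 × 0.6981 / (24 × 0.09117) = 0.9840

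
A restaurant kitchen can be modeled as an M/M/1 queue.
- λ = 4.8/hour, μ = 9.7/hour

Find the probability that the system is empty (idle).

ρ = λ/μ = 4.8/9.7 = 0.4948
P(0) = 1 - ρ = 1 - 0.4948 = 0.5052
The server is idle 50.52% of the time.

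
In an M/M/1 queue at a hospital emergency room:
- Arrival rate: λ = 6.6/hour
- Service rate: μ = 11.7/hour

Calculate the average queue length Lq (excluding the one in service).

ρ = λ/μ = 6.6/11.7 = 0.5641
For M/M/1: Lq = λ²/(μ(μ-λ))
Lq = 43.56/(11.7 × 5.10)
Lq = 0.7300 patients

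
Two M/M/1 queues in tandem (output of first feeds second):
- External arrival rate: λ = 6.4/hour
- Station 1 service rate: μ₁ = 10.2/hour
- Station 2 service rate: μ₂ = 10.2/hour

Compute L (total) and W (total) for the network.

By Jackson's theorem, each station behaves as independent M/M/1.
Station 1: ρ₁ = 6.4/10.2 = 0.6275, L₁ = ρ₁/(1-ρ₁) = λ/(μ₁-λ) = 6.4/3.80 = 1.6842
Station 2: ρ₂ = 6.4/10.2 = 0.6275, L₂ = ρ₂/(1-ρ₂) = λ/(μ₂-λ) = 6.4/3.80 = 1.6842
Total: L = L₁ + L₂ = 1.6842 + 1.6842 = 3.3684
W = L/λ = 3.3684/6.4 = 0.5263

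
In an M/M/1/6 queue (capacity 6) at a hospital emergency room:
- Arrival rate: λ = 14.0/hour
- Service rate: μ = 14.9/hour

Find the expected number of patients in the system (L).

ρ = λ/μ = 14.0/14.9 = 0.9396
P₀ = (1-ρ)/(1-ρ^(K+1)) = (1-0.9396)/(1-0.9396^7) = 0.06040/0.3535 = 0.1709
P_K = P₀×ρ^K = 0.1709 × 0.9396^6 = 0.1709 × 0.6881 = 0.1176
L = ρ[1 - (K+1)ρ^K + Kρ^(K+1)] / [(1-ρ)(1-ρ^(K+1))]
L = 0.9396 × (1 - 7×0.688110 + 6×0.646548) / ((1 - 0.9396) × (1 - 0.646548)) = 2.7516 patients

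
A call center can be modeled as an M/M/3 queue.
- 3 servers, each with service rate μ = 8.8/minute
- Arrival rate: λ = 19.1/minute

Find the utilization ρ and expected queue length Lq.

Traffic intensity: ρ = λ/(cμ) = 19.1/(3×8.8) = 0.7235
Since ρ = 0.7235 < 1, system is stable.
Offered load a = λ/μ = cρ = 19.1/8.8 = 2.1705
P₀ = [ Σₙ₌₀^2 aⁿ/n! + a^3/(3!(1-ρ)) ]⁻¹
Σ = a^0/0! + a^1/1! + a^2/2! = 1.0000 + 2.1705 + 2.3554 = 5.5259
a^3/(3!(1-ρ)) = 10.22474/(6 × 0.2765152) = 6.1629
P₀ = 1/(5.5259 + 6.1629) = 0.08555
Lq = P₀·a^3·ρ / (3!(1-ρ)²) = 0.08555 × 10.2247 × 0.7235 / (6 × 0.07646) = 1.3795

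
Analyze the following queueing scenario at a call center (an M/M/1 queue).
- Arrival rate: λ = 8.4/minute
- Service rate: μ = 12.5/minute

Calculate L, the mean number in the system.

ρ = λ/μ = 8.4/12.5 = 0.6720
For M/M/1: L = λ/(μ-λ)
L = 8.4/(12.5-8.4) = 8.4/4.10
L = 2.0488 calls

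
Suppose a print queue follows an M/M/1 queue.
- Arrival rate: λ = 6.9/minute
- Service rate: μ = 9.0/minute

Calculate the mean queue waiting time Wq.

First, compute utilization: ρ = λ/μ = 6.9/9.0 = 0.7667
For M/M/1: Wq = λ/(μ(μ-λ))
Wq = 6.9/(9.0 × (9.0-6.9))
Wq = 6.9/(9.0 × 2.10)
Wq = 0.3651 minutes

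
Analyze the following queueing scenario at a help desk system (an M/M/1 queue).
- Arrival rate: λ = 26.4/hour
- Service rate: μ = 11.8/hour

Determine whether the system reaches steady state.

Stability requires ρ = λ/(cμ) < 1
ρ = 26.4/(1 × 11.8) = 26.4/11.80 = 2.2373
Since 2.2373 ≥ 1, the system is UNSTABLE.
Queue grows without bound. Need μ > λ = 26.4.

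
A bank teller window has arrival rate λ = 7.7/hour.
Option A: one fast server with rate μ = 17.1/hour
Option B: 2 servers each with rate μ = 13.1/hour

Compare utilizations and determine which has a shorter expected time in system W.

Option A: single server μ = 17.1 (M/M/1)
  ρ_A = 7.7/17.1 = 0.4503
  W_A = 1/(μ-λ) = 1/(17.1-7.7) = 1/9.40 = 0.1064

Option B: 2 servers μ = 13.1 (M/M/2)
  ρ_B = λ/(cμ) = 7.7/(2×13.1) = 0.2939
  Offered load a = λ/μ = cρ = 7.7/13.1 = 0.5878
  P₀ = [ Σₙ₌₀^1 aⁿ/n! + a^2/(2!(1-ρ)) ]⁻¹
  Σ = a^0/0! + a^1/1! = 1.0000 + 0.5878 = 1.5878
  a^2/(2!(1-ρ)) = 0.34549/(2 × 0.70611) = 0.2446
  P₀ = 1/(1.5878 + 0.2446) = 0.5457
  Lq = P₀·a^2·ρ / (2!(1-ρ)²) = 0.5457 × 0.3455 × 0.2939 / (2 × 0.4986) = 0.05557
  Wq_B = Lq/λ = 0.0555686/7.7 = 0.0072167
  W_B = Wq_B + 1/μ = 0.0072167 + 0.076336 = 0.08355

Since W_B = 0.08355 < W_A = 0.1064, Option B (multiple servers) has the shorter time in system.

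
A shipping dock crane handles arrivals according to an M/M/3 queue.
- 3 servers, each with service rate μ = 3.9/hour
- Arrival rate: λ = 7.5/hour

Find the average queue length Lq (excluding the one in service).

Traffic intensity: ρ = λ/(cμ) = 7.5/(3×3.9) = 0.6410
Since ρ = 0.6410 < 1, system is stable.
Offered load a = λ/μ = cρ = 7.5/3.9 = 1.9231
P₀ = [ Σₙ₌₀^2 aⁿ/n! + a^3/(3!(1-ρ)) ]⁻¹
Σ = a^0/0! + a^1/1! + a^2/2! = 1.0000 + 1.9231 + 1.8491 = 4.7722
a^3/(3!(1-ρ)) = 7.1120/(6 × 0.35897) = 3.3020
P₀ = 1/(4.7722 + 3.3020) = 0.1239
Lq = P₀·a^3·ρ / (3!(1-ρ)²) = 0.1239 × 7.1120 × 0.6410 / (6 × 0.1289) = 0.7303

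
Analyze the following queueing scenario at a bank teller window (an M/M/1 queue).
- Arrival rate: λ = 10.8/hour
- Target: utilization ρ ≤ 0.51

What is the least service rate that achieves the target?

ρ = λ/μ, so μ = λ/ρ
μ ≥ 10.8/0.51 = 21.1765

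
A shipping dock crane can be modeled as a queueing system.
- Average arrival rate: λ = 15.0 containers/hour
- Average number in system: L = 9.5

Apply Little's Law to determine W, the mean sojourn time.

Little's Law: L = λW, so W = L/λ
W = 9.5/15.0 = 0.6333 hours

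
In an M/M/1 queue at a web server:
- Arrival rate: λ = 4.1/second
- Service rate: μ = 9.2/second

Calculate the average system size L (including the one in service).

ρ = λ/μ = 4.1/9.2 = 0.4457
For M/M/1: L = λ/(μ-λ)
L = 4.1/(9.2-4.1) = 4.1/5.10
L = 0.8039 requests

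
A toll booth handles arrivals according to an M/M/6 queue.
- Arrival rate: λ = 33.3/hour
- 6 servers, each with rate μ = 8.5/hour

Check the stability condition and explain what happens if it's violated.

Stability requires ρ = λ/(cμ) < 1
ρ = 33.3/(6 × 8.5) = 33.3/51.00 = 0.6529
Since 0.6529 < 1, the system is STABLE.
The servers are busy 65.29% of the time.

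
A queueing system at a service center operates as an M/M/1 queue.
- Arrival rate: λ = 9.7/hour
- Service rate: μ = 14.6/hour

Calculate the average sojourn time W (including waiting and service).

First, compute utilization: ρ = λ/μ = 9.7/14.6 = 0.6644
For M/M/1: W = 1/(μ-λ)
W = 1/(14.6-9.7) = 1/4.90
W = 0.2041 hours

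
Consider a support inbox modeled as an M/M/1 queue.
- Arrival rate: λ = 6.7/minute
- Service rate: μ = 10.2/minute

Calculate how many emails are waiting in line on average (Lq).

ρ = λ/μ = 6.7/10.2 = 0.6569
For M/M/1: Lq = λ²/(μ(μ-λ))
Lq = 44.89/(10.2 × 3.50)
Lq = 1.2574 emails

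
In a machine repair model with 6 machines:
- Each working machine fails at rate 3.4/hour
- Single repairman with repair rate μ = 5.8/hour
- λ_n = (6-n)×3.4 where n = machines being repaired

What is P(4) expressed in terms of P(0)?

P(4)/P(0) = ∏_{i=0}^{4-1} λ_i/μ_{i+1}
= (6-0)×3.4/5.8 × (6-1)×3.4/5.8 × (6-2)×3.4/5.8 × (6-3)×3.4/5.8
= 42.5115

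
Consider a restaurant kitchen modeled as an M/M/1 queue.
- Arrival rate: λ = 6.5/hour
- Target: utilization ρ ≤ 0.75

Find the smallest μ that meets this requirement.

ρ = λ/μ, so μ = λ/ρ
μ ≥ 6.5/0.75 = 8.6667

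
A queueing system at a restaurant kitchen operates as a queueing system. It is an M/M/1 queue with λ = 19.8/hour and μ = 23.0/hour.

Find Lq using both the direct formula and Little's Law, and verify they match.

Method 1 (direct): Lq = λ²/(μ(μ-λ)) = 392.04/(23.0 × 3.20) = 5.3266

Method 2 (Little's Law):
W = 1/(μ-λ) = 1/3.20 = 0.3125
Wq = W - 1/μ = 0.3125 - 0.04348 = 0.26902
Lq = λWq = 19.8 × 0.26902 = 5.3266 ✔ (matches Method 1)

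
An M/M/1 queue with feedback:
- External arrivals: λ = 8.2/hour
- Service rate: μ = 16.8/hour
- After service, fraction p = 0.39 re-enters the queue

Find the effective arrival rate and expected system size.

Effective arrival rate: λ_eff = λ/(1-p) = 8.2/(1-0.39) = 8.2/0.61 = 13.44262
ρ = λ_eff/μ = 13.44262/16.8 = 0.800156
L = ρ/(1-ρ) = 0.800156/(1-0.800156) = 4.0039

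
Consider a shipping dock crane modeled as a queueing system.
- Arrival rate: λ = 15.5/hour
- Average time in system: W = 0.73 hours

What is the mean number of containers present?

Little's Law: L = λW
L = 15.5 × 0.73 = 11.3150 containers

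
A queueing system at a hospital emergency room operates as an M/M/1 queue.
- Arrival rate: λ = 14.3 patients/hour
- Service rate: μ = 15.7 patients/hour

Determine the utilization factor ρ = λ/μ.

Server utilization: ρ = λ/μ
ρ = 14.3/15.7 = 0.9108
The server is busy 91.08% of the time.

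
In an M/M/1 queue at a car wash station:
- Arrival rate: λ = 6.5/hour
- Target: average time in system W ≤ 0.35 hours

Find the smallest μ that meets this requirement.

For M/M/1: W = 1/(μ-λ)
Need W ≤ 0.35, so 1/(μ-λ) ≤ 0.35
μ - λ ≥ 1/0.35 = 2.8571
μ ≥ 6.5 + 2.8571 = 9.3571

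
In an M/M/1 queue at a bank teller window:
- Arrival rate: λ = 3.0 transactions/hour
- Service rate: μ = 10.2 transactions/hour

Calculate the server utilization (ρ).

Server utilization: ρ = λ/μ
ρ = 3.0/10.2 = 0.2941
The server is busy 29.41% of the time.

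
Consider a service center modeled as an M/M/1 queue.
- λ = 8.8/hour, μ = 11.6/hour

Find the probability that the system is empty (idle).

ρ = λ/μ = 8.8/11.6 = 0.7586
P(0) = 1 - ρ = 1 - 0.7586 = 0.2414
The server is idle 24.14% of the time.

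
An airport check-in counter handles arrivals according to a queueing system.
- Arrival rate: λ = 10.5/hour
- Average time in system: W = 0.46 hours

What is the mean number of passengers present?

Little's Law: L = λW
L = 10.5 × 0.46 = 4.8300 passengers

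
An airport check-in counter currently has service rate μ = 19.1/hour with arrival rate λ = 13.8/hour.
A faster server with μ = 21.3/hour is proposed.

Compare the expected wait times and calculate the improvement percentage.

System 1: ρ₁ = 13.8/19.1 = 0.7225, W₁ = 1/(19.1-13.8) = 0.188679
System 2: ρ₂ = 13.8/21.3 = 0.6479, W₂ = 1/(21.3-13.8) = 0.133333
Improvement: (W₁-W₂)/W₁ = (0.188679-0.133333)/0.188679 = 29.33%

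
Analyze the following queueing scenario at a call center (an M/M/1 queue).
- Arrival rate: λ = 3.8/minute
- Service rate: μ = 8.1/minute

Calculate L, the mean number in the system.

ρ = λ/μ = 3.8/8.1 = 0.4691
For M/M/1: L = λ/(μ-λ)
L = 3.8/(8.1-3.8) = 3.8/4.30
L = 0.8837 calls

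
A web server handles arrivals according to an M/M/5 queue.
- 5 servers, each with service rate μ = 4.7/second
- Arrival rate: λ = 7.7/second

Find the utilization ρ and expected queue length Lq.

Traffic intensity: ρ = λ/(cμ) = 7.7/(5×4.7) = 0.3277
Since ρ = 0.3277 < 1, system is stable.
Offered load a = λ/μ = cρ = 7.7/4.7 = 1.6383
P₀ = [ Σₙ₌₀^4 aⁿ/n! + a^5/(5!(1-ρ)) ]⁻¹
Σ = a^0/0! + a^1/1! + a^2/2! + a^3/3! + a^4/4! = 1.0000 + 1.6383 + 1.3420 + 0.73287 + 0.30017 = 5.0133
a^5/(5!(1-ρ)) = 11.8022/(120 × 0.6723) = 0.1463
P₀ = 1/(5.0133 + 0.1463) = 0.1938
Lq = P₀·a^5·ρ / (5!(1-ρ)²) = 0.1938 × 11.8022 × 0.3277 / (120 × 0.4520) = 0.01382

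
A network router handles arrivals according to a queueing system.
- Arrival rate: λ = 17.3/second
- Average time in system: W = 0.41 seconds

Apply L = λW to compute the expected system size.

Little's Law: L = λW
L = 17.3 × 0.41 = 7.0930 packets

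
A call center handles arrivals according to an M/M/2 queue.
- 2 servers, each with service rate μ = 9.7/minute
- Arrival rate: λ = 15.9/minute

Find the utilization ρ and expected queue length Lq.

Traffic intensity: ρ = λ/(cμ) = 15.9/(2×9.7) = 0.8196
Since ρ = 0.8196 < 1, system is stable.
Offered load a = λ/μ = cρ = 15.9/9.7 = 1.6392
P₀ = [ Σₙ₌₀^1 aⁿ/n! + a^2/(2!(1-ρ)) ]⁻¹
Σ = a^0/0! + a^1/1! = 1.0000 + 1.6392 = 2.6392
a^2/(2!(1-ρ)) = 2.686896/(2 × 0.1804124) = 7.4465
P₀ = 1/(2.6392 + 7.4465) = 0.09915
Lq = P₀·a^2·ρ / (2!(1-ρ)²) = 0.099150 × 2.6869 × 0.81959 / (2 × 0.032549) = 3.3541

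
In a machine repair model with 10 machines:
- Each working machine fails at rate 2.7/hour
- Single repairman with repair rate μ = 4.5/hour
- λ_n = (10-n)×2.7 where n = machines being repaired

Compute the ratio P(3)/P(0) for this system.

P(3)/P(0) = ∏_{i=0}^{3-1} λ_i/μ_{i+1}
= (10-0)×2.7/4.5 × (10-1)×2.7/4.5 × (10-2)×2.7/4.5
= 155.5200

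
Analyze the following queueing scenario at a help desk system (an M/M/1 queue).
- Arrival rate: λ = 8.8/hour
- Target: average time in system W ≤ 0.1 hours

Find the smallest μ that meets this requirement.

For M/M/1: W = 1/(μ-λ)
Need W ≤ 0.1, so 1/(μ-λ) ≤ 0.1
μ - λ ≥ 1/0.1 = 10.0000
μ ≥ 8.8 + 10.0000 = 18.8000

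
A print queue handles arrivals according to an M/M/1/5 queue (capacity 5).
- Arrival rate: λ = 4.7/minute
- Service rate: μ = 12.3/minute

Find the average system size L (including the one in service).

ρ = λ/μ = 4.7/12.3 = 0.38211
P₀ = (1-ρ)/(1-ρ^(K+1)) = (1-0.38211)/(1-0.38211^6) = 0.6179/0.9969 = 0.6198
P_K = P₀×ρ^K = 0.6198 × 0.38211^5 = 0.6198 × 0.008146 = 0.005049
L = ρ[1 - (K+1)ρ^K + Kρ^(K+1)] / [(1-ρ)(1-ρ^(K+1))]
L = 0.38211 × (1 - 6×0.008146 + 5×0.003113) / ((1 - 0.38211) × (1 - 0.003113)) = 0.5997 jobs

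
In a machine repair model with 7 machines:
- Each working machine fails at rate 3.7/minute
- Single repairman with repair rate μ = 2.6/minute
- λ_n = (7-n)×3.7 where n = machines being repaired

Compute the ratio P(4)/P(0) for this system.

P(4)/P(0) = ∏_{i=0}^{4-1} λ_i/μ_{i+1}
= (7-0)×3.7/2.6 × (7-1)×3.7/2.6 × (7-2)×3.7/2.6 × (7-3)×3.7/2.6
= 3445.0283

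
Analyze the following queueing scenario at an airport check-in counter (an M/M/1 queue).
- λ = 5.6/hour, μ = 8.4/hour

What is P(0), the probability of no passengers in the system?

ρ = λ/μ = 5.6/8.4 = 0.6667
P(0) = 1 - ρ = 1 - 0.6667 = 0.3333
The server is idle 33.33% of the time.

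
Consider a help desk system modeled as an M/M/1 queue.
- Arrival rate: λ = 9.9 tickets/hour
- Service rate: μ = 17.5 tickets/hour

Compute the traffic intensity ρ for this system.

Server utilization: ρ = λ/μ
ρ = 9.9/17.5 = 0.5657
The server is busy 56.57% of the time.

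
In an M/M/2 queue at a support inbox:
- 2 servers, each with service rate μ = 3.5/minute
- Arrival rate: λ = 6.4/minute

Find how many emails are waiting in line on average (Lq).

Traffic intensity: ρ = λ/(cμ) = 6.4/(2×3.5) = 0.9143
Since ρ = 0.9143 < 1, system is stable.
Offered load a = λ/μ = cρ = 6.4/3.5 = 1.8286
P₀ = [ Σₙ₌₀^1 aⁿ/n! + a^2/(2!(1-ρ)) ]⁻¹
Σ = a^0/0! + a^1/1! = 1.0000 + 1.8286 = 2.8286
a^2/(2!(1-ρ)) = 3.343673/(2 × 0.08571429) = 19.5048
P₀ = 1/(2.8286 + 19.5048) = 0.04478
Lq = P₀·a^2·ρ / (2!(1-ρ)²) = 0.0447761 × 3.34367 × 0.914286 / (2 × 0.00734694) = 9.3157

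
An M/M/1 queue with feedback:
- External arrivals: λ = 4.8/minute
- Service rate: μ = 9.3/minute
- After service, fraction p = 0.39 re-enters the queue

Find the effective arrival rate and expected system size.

Effective arrival rate: λ_eff = λ/(1-p) = 4.8/(1-0.39) = 4.8/0.61 = 7.86885
ρ = λ_eff/μ = 7.86885/9.3 = 0.846113
L = ρ/(1-ρ) = 0.846113/(1-0.846113) = 5.4983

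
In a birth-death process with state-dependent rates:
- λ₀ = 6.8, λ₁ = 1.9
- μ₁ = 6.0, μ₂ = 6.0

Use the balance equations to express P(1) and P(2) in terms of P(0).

Balance equations:
State 0: λ₀P₀ = μ₁P₁ → P₁ = (λ₀/μ₁)P₀ = (6.8/6.0)P₀ = 1.1333P₀
State 1: P₂ = (λ₀λ₁)/(μ₁μ₂)P₀ = (6.8×1.9)/(6.0×6.0)P₀ = 0.3589P₀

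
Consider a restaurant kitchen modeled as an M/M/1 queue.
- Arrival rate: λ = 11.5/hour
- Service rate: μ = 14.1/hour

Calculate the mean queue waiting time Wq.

First, compute utilization: ρ = λ/μ = 11.5/14.1 = 0.8156
For M/M/1: Wq = λ/(μ(μ-λ))
Wq = 11.5/(14.1 × (14.1-11.5))
Wq = 11.5/(14.1 × 2.60)
Wq = 0.3137 hours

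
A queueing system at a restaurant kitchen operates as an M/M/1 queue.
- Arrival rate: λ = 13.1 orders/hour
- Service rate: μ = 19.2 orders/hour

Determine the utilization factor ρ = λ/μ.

Server utilization: ρ = λ/μ
ρ = 13.1/19.2 = 0.6823
The server is busy 68.23% of the time.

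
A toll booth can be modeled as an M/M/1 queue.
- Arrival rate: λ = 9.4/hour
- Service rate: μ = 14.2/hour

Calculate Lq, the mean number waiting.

ρ = λ/μ = 9.4/14.2 = 0.6620
For M/M/1: Lq = λ²/(μ(μ-λ))
Lq = 88.36/(14.2 × 4.80)
Lq = 1.2964 vehicles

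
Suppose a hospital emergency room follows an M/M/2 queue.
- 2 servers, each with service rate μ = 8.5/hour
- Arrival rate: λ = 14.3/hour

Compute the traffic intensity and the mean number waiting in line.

Traffic intensity: ρ = λ/(cμ) = 14.3/(2×8.5) = 0.8412
Since ρ = 0.8412 < 1, system is stable.
Offered load a = λ/μ = cρ = 14.3/8.5 = 1.6824
P₀ = [ Σₙ₌₀^1 aⁿ/n! + a^2/(2!(1-ρ)) ]⁻¹
Σ = a^0/0! + a^1/1! = 1.0000 + 1.6824 = 2.6824
a^2/(2!(1-ρ)) = 2.83031/(2 × 0.158824) = 8.9102
P₀ = 1/(2.6824 + 8.9102) = 0.08626
Lq = P₀·a^2·ρ / (2!(1-ρ)²) = 0.086262 × 2.8303 × 0.84118 / (2 × 0.025225) = 4.0708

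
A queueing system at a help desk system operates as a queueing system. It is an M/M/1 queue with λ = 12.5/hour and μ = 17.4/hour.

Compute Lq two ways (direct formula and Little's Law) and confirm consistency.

Method 1 (direct): Lq = λ²/(μ(μ-λ)) = 156.25/(17.4 × 4.90) = 1.8326

Method 2 (Little's Law):
W = 1/(μ-λ) = 1/4.90 = 0.20408
Wq = W - 1/μ = 0.20408 - 0.057471 = 0.14661
Lq = λWq = 12.5 × 0.14661 = 1.8326 ✔ (matches Method 1)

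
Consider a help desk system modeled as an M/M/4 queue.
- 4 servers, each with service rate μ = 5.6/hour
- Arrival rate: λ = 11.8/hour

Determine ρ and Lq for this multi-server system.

Traffic intensity: ρ = λ/(cμ) = 11.8/(4×5.6) = 0.5268
Since ρ = 0.5268 < 1, system is stable.
Offered load a = λ/μ = cρ = 11.8/5.6 = 2.1071
P₀ = [ Σₙ₌₀^3 aⁿ/n! + a^4/(4!(1-ρ)) ]⁻¹
Σ = a^0/0! + a^1/1! + a^2/2! + a^3/3! = 1.00000 + 2.10714 + 2.22003 + 1.55930 = 6.8865
a^4/(4!(1-ρ)) = 19.7141/(24 × 0.47321) = 1.7358
P₀ = 1/(6.8865 + 1.7358) = 0.1160
Lq = P₀·a^4·ρ / (4!(1-ρ)²) = 0.11598 × 19.7141 × 0.52679 / (24 × 0.22393) = 0.2241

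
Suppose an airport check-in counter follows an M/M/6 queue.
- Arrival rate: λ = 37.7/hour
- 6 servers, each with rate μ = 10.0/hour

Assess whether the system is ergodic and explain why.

Stability requires ρ = λ/(cμ) < 1
ρ = 37.7/(6 × 10.0) = 37.7/60.00 = 0.6283
Since 0.6283 < 1, the system is STABLE.
The servers are busy 62.83% of the time.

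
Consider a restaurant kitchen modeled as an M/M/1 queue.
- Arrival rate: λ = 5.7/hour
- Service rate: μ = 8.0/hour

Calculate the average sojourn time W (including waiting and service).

First, compute utilization: ρ = λ/μ = 5.7/8.0 = 0.7125
For M/M/1: W = 1/(μ-λ)
W = 1/(8.0-5.7) = 1/2.30
W = 0.4348 hours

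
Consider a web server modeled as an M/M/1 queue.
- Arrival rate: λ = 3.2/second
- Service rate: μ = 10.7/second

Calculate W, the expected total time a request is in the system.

First, compute utilization: ρ = λ/μ = 3.2/10.7 = 0.2991
For M/M/1: W = 1/(μ-λ)
W = 1/(10.7-3.2) = 1/7.50
W = 0.1333 seconds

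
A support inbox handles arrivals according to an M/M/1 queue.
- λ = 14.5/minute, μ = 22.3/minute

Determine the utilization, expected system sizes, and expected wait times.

Step 1: ρ = λ/μ = 14.5/22.3 = 0.6502
Step 2: L = λ/(μ-λ) = 14.5/7.80 = 1.8590
Step 3: Lq = λ²/(μ(μ-λ)) = 210.25/(22.3×7.80) = 1.2088
Step 4: W = 1/(μ-λ) = 1/7.80 = 0.12821
Step 5: Wq = λ/(μ(μ-λ)) = 14.5/(22.3×7.80) = 0.08336
Step 6: P(0) = 1-ρ = 0.3498
Verify: L = λW = 14.5×0.12821 = 1.8590 ✔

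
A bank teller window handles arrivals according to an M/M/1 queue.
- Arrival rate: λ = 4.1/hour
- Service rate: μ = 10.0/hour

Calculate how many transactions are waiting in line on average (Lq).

ρ = λ/μ = 4.1/10.0 = 0.4100
For M/M/1: Lq = λ²/(μ(μ-λ))
Lq = 16.81/(10.0 × 5.90)
Lq = 0.2849 transactions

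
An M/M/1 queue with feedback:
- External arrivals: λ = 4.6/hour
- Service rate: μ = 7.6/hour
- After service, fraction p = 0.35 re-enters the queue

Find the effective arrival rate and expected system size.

Effective arrival rate: λ_eff = λ/(1-p) = 4.6/(1-0.35) = 4.6/0.65 = 7.07692
ρ = λ_eff/μ = 7.07692/7.6 = 0.931174
L = ρ/(1-ρ) = 0.931174/(1-0.931174) = 13.5294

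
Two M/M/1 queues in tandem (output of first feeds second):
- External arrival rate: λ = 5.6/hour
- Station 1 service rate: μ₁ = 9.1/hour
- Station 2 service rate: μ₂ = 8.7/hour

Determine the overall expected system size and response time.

By Jackson's theorem, each station behaves as independent M/M/1.
Station 1: ρ₁ = 5.6/9.1 = 0.6154, L₁ = ρ₁/(1-ρ₁) = λ/(μ₁-λ) = 5.6/3.50 = 1.6000
Station 2: ρ₂ = 5.6/8.7 = 0.6437, L₂ = ρ₂/(1-ρ₂) = λ/(μ₂-λ) = 5.6/3.10 = 1.8065
Total: L = L₁ + L₂ = 1.6000 + 1.8065 = 3.4065
W = L/λ = 3.4065/5.6 = 0.6083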